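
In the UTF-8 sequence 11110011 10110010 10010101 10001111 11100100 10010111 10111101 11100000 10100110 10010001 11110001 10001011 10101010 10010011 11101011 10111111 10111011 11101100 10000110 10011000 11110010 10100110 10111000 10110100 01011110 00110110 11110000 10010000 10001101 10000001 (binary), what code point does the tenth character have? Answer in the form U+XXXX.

Offset 0: leading byte 0xF3 = 11110011 → 4-byte char #1 = F3 B2 95 8F.
Offset 4: leading byte 0xE4 = 11100100 → 3-byte char #2 = E4 97 BD.
Offset 7: leading byte 0xE0 = 11100000 → 3-byte char #3 = E0 A6 91.
Offset 10: leading byte 0xF1 = 11110001 → 4-byte char #4 = F1 8B AA 93.
Offset 14: leading byte 0xEB = 11101011 → 3-byte char #5 = EB BF BB.
Offset 17: leading byte 0xEC = 11101100 → 3-byte char #6 = EC 86 98.
Offset 20: leading byte 0xF2 = 11110010 → 4-byte char #7 = F2 A6 B8 B4.
Offset 24: leading byte 0x5E = 01011110 → 1-byte char #8 = 5E.
Offset 25: leading byte 0x36 = 00110110 → 1-byte char #9 = 36.
Offset 26: leading byte 0xF0 = 11110000 → 4-byte char #10 = F0 90 8D 81.
Leading byte 0xF0 = 11110000 matches 11110xxx → 4-byte sequence.
Byte 1: 0xF0 = 11110000, payload 000 (3 bits).
Byte 2: 0x90 = 10010000 (10xxxxxx ✓), payload 010000.
Byte 3: 0x8D = 10001101 (10xxxxxx ✓), payload 001101.
Byte 4: 0x81 = 10000001 (10xxxxxx ✓), payload 000001.
Concatenate: 000010000001101000001 = 0x10341 (21 bits → U+10341).

U+10341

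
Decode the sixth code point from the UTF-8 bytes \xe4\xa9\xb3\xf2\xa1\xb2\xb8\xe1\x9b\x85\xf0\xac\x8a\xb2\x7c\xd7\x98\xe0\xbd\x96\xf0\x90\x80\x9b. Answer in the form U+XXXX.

Offset 0: leading byte 0xE4 = 11100100 → 3-byte char #1 = E4 A9 B3.
Offset 3: leading byte 0xF2 = 11110010 → 4-byte char #2 = F2 A1 B2 B8.
Offset 7: leading byte 0xE1 = 11100001 → 3-byte char #3 = E1 9B 85.
Offset 10: leading byte 0xF0 = 11110000 → 4-byte char #4 = F0 AC 8A B2.
Offset 14: leading byte 0x7C = 01111100 → 1-byte char #5 = 7C.
Offset 15: leading byte 0xD7 = 11010111 → 2-byte char #6 = D7 98.
Leading byte 0xD7 = 11010111 matches 110xxxxx → 2-byte sequence.
Byte 1: 0xD7 = 11010111, payload 10111 (5 bits).
Byte 2: 0x98 = 10011000 (10xxxxxx ✓), payload 011000.
Concatenate: 10111011000 = 0x5D8 (11 bits → U+05D8).

U+05D8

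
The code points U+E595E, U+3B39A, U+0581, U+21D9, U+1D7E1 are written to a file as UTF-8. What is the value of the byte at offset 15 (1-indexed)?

0x9D

1-indexed offset 15 is 0-indexed offset 14.
U+E595E → 4-byte form F3 A5 A5 9E at offsets 0–3.
U+3B39A → 4-byte form F0 BB 8E 9A at offsets 4–7.
U+0581 → 2-byte form D6 81 at offsets 8–9.
U+21D9 → 3-byte form E2 87 99 at offsets 10–12.
U+1D7E1 → 4-byte form F0 9D 9F A1 at offsets 13–16.
Offset 14 falls in char 5's range; it's byte 2 of F0 9D 9F A1 = 0x9D.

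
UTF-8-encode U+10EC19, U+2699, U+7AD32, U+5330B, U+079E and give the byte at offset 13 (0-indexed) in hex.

U+10EC19 → 4-byte form F4 8E B0 99 at offsets 0–3.
U+2699 → 3-byte form E2 9A 99 at offsets 4–6.
U+7AD32 → 4-byte form F1 BA B4 B2 at offsets 7–10.
U+5330B → 4-byte form F1 93 8C 8B at offsets 11–14.
Offset 13 falls in char 4's range; it's byte 3 of F1 93 8C 8B = 0x8C.

0x8C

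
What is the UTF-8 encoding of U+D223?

U+D223 = 0xD223 = 53795 decimal. In range U+0800–U+FFFF → 3-byte form: 1110xxxx 10xxxxxx 10xxxxxx.
Binary (16 bits): 1101001000100011.
Split 4+6+6: 1101 | 001000 | 100011.
Byte 1: 11101101 = 0xED.
Byte 2: 10001000 = 0x88.
Byte 3: 10100011 = 0xA3.

ED 88 A3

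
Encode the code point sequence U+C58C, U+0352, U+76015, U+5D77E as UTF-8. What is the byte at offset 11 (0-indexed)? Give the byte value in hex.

U+C58C → 3-byte form EC 96 8C at offsets 0–2.
U+0352 → 2-byte form CD 92 at offsets 3–4.
U+76015 → 4-byte form F1 B6 80 95 at offsets 5–8.
U+5D77E → 4-byte form F1 9D 9D BE at offsets 9–12.
Offset 11 falls in char 4's range; it's byte 3 of F1 9D 9D BE = 0x9D.

0x9D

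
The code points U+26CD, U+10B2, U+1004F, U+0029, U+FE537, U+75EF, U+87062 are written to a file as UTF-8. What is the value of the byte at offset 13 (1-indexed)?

0xBE

1-indexed offset 13 is 0-indexed offset 12.
U+26CD → 3-byte form E2 9B 8D at offsets 0–2.
U+10B2 → 3-byte form E1 82 B2 at offsets 3–5.
U+1004F → 4-byte form F0 90 81 8F at offsets 6–9.
U+0029 → 1-byte form 29 at offsets 10–10.
U+FE537 → 4-byte form F3 BE 94 B7 at offsets 11–14.
Offset 12 falls in char 5's range; it's byte 2 of F3 BE 94 B7 = 0xBE.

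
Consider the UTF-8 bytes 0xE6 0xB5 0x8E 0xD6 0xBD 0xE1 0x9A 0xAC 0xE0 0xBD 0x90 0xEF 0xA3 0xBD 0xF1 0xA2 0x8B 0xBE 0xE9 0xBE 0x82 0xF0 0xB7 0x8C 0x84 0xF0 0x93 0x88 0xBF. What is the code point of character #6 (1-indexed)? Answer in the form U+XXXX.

U+622FE

Offset 0: leading byte 0xE6 = 11100110 → 3-byte char #1 = E6 B5 8E.
Offset 3: leading byte 0xD6 = 11010110 → 2-byte char #2 = D6 BD.
Offset 5: leading byte 0xE1 = 11100001 → 3-byte char #3 = E1 9A AC.
Offset 8: leading byte 0xE0 = 11100000 → 3-byte char #4 = E0 BD 90.
Offset 11: leading byte 0xEF = 11101111 → 3-byte char #5 = EF A3 BD.
Offset 14: leading byte 0xF1 = 11110001 → 4-byte char #6 = F1 A2 8B BE.
Leading byte 0xF1 = 11110001 matches 11110xxx → 4-byte sequence.
Byte 1: 0xF1 = 11110001, payload 001 (3 bits).
Byte 2: 0xA2 = 10100010 (10xxxxxx ✓), payload 100010.
Byte 3: 0x8B = 10001011 (10xxxxxx ✓), payload 001011.
Byte 4: 0xBE = 10111110 (10xxxxxx ✓), payload 111110.
Concatenate: 001100010001011111110 = 0x622FE (21 bits → U+622FE).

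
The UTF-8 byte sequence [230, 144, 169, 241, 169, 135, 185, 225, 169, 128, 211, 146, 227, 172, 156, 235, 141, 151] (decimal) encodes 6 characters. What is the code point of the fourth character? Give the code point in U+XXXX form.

U+04D2

Offset 0: leading byte 0xE6 = 11100110 → 3-byte char #1 = E6 90 A9.
Offset 3: leading byte 0xF1 = 11110001 → 4-byte char #2 = F1 A9 87 B9.
Offset 7: leading byte 0xE1 = 11100001 → 3-byte char #3 = E1 A9 80.
Offset 10: leading byte 0xD3 = 11010011 → 2-byte char #4 = D3 92.
Leading byte 0xD3 = 11010011 matches 110xxxxx → 2-byte sequence.
Byte 1: 0xD3 = 11010011, payload 10011 (5 bits).
Byte 2: 0x92 = 10010010 (10xxxxxx ✓), payload 010010.
Concatenate: 10011010010 = 0x4D2 (11 bits → U+04D2).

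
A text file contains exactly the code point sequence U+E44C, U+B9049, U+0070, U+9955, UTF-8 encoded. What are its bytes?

EE 91 8C F2 B9 81 89 70 E9 A5 95

U+E44C: 3-byte form → EE 91 8C.
U+B9049: 4-byte form → F2 B9 81 89.
U+0070: 1-byte form → 70.
U+9955: 3-byte form → E9 A5 95.
Concatenated (11 bytes): EE 91 8C F2 B9 81 89 70 E9 A5 95.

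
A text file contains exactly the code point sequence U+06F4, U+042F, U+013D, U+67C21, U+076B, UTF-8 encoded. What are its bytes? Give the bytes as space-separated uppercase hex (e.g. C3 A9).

U+06F4: 2-byte form → DB B4.
U+042F: 2-byte form → D0 AF.
U+013D: 2-byte form → C4 BD.
U+67C21: 4-byte form → F1 A7 B0 A1.
U+076B: 2-byte form → DD AB.
Concatenated (12 bytes): DB B4 D0 AF C4 BD F1 A7 B0 A1 DD AB.

DB B4 D0 AF C4 BD F1 A7 B0 A1 DD AB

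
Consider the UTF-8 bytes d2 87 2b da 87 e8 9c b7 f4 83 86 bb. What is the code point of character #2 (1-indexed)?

U+002B

Offset 0: leading byte 0xD2 = 11010010 → 2-byte char #1 = D2 87.
Offset 2: leading byte 0x2B = 00101011 → 1-byte char #2 = 2B.
Leading byte 0x2B = 00101011 matches 0xxxxxxx → 1-byte sequence.
Byte 1: 0x2B = 00101011, payload 0101011 (7 bits).
Concatenate: 0101011 = 0x2B (7 bits → U+002B).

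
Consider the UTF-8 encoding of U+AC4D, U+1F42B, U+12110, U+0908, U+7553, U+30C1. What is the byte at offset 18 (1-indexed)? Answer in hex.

1-indexed offset 18 is 0-indexed offset 17.
U+AC4D → 3-byte form EA B1 8D at offsets 0–2.
U+1F42B → 4-byte form F0 9F 90 AB at offsets 3–6.
U+12110 → 4-byte form F0 92 84 90 at offsets 7–10.
U+0908 → 3-byte form E0 A4 88 at offsets 11–13.
U+7553 → 3-byte form E7 95 93 at offsets 14–16.
U+30C1 → 3-byte form E3 83 81 at offsets 17–19.
Offset 17 falls in char 6's range; it's byte 1 of E3 83 81 = 0xE3.

0xE3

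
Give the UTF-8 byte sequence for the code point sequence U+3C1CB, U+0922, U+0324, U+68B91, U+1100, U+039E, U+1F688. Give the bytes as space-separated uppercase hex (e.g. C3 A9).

F0 BC 87 8B E0 A4 A2 CC A4 F1 A8 AE 91 E1 84 80 CE 9E F0 9F 9A 88

U+3C1CB: 4-byte form → F0 BC 87 8B.
U+0922: 3-byte form → E0 A4 A2.
U+0324: 2-byte form → CC A4.
U+68B91: 4-byte form → F1 A8 AE 91.
U+1100: 3-byte form → E1 84 80.
U+039E: 2-byte form → CE 9E.
U+1F688: 4-byte form → F0 9F 9A 88.
Concatenated (22 bytes): F0 BC 87 8B E0 A4 A2 CC A4 F1 A8 AE 91 E1 84 80 CE 9E F0 9F 9A 88.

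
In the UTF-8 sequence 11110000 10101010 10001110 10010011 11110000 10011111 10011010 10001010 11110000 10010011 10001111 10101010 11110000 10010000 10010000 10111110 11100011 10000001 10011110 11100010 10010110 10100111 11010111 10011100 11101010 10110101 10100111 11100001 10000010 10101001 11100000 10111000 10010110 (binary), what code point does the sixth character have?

U+25A7

Offset 0: leading byte 0xF0 = 11110000 → 4-byte char #1 = F0 AA 8E 93.
Offset 4: leading byte 0xF0 = 11110000 → 4-byte char #2 = F0 9F 9A 8A.
Offset 8: leading byte 0xF0 = 11110000 → 4-byte char #3 = F0 93 8F AA.
Offset 12: leading byte 0xF0 = 11110000 → 4-byte char #4 = F0 90 90 BE.
Offset 16: leading byte 0xE3 = 11100011 → 3-byte char #5 = E3 81 9E.
Offset 19: leading byte 0xE2 = 11100010 → 3-byte char #6 = E2 96 A7.
Leading byte 0xE2 = 11100010 matches 1110xxxx → 3-byte sequence.
Byte 1: 0xE2 = 11100010, payload 0010 (4 bits).
Byte 2: 0x96 = 10010110 (10xxxxxx ✓), payload 010110.
Byte 3: 0xA7 = 10100111 (10xxxxxx ✓), payload 100111.
Concatenate: 0010010110100111 = 0x25A7 (16 bits → U+25A7).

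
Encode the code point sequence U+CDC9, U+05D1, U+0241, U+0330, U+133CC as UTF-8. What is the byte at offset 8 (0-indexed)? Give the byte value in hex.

0xB0

U+CDC9 → 3-byte form EC B7 89 at offsets 0–2.
U+05D1 → 2-byte form D7 91 at offsets 3–4.
U+0241 → 2-byte form C9 81 at offsets 5–6.
U+0330 → 2-byte form CC B0 at offsets 7–8.
Offset 8 falls in char 4's range; it's byte 2 of CC B0 = 0xB0.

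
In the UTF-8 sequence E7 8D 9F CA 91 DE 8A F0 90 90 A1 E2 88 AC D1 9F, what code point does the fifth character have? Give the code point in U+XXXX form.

Offset 0: leading byte 0xE7 = 11100111 → 3-byte char #1 = E7 8D 9F.
Offset 3: leading byte 0xCA = 11001010 → 2-byte char #2 = CA 91.
Offset 5: leading byte 0xDE = 11011110 → 2-byte char #3 = DE 8A.
Offset 7: leading byte 0xF0 = 11110000 → 4-byte char #4 = F0 90 90 A1.
Offset 11: leading byte 0xE2 = 11100010 → 3-byte char #5 = E2 88 AC.
Leading byte 0xE2 = 11100010 matches 1110xxxx → 3-byte sequence.
Byte 1: 0xE2 = 11100010, payload 0010 (4 bits).
Byte 2: 0x88 = 10001000 (10xxxxxx ✓), payload 001000.
Byte 3: 0xAC = 10101100 (10xxxxxx ✓), payload 101100.
Concatenate: 0010001000101100 = 0x222C (16 bits → U+222C).

U+222C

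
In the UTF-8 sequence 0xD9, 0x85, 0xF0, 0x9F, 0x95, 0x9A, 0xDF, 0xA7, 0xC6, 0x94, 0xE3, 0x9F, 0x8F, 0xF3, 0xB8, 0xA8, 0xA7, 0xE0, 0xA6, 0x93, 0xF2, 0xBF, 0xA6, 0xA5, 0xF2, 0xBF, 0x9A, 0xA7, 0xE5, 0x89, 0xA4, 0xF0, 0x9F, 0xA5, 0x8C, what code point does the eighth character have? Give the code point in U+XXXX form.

Offset 0: leading byte 0xD9 = 11011001 → 2-byte char #1 = D9 85.
Offset 2: leading byte 0xF0 = 11110000 → 4-byte char #2 = F0 9F 95 9A.
Offset 6: leading byte 0xDF = 11011111 → 2-byte char #3 = DF A7.
Offset 8: leading byte 0xC6 = 11000110 → 2-byte char #4 = C6 94.
Offset 10: leading byte 0xE3 = 11100011 → 3-byte char #5 = E3 9F 8F.
Offset 13: leading byte 0xF3 = 11110011 → 4-byte char #6 = F3 B8 A8 A7.
Offset 17: leading byte 0xE0 = 11100000 → 3-byte char #7 = E0 A6 93.
Offset 20: leading byte 0xF2 = 11110010 → 4-byte char #8 = F2 BF A6 A5.
Leading byte 0xF2 = 11110010 matches 11110xxx → 4-byte sequence.
Byte 1: 0xF2 = 11110010, payload 010 (3 bits).
Byte 2: 0xBF = 10111111 (10xxxxxx ✓), payload 111111.
Byte 3: 0xA6 = 10100110 (10xxxxxx ✓), payload 100110.
Byte 4: 0xA5 = 10100101 (10xxxxxx ✓), payload 100101.
Concatenate: 010111111100110100101 = 0xBF9A5 (21 bits → U+BF9A5).

U+BF9A5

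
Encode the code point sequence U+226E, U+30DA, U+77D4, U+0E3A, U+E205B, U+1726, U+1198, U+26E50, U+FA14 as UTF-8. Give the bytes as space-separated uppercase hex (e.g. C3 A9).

E2 89 AE E3 83 9A E7 9F 94 E0 B8 BA F3 A2 81 9B E1 9C A6 E1 86 98 F0 A6 B9 90 EF A8 94

U+226E: 3-byte form → E2 89 AE.
U+30DA: 3-byte form → E3 83 9A.
U+77D4: 3-byte form → E7 9F 94.
U+0E3A: 3-byte form → E0 B8 BA.
U+E205B: 4-byte form → F3 A2 81 9B.
U+1726: 3-byte form → E1 9C A6.
U+1198: 3-byte form → E1 86 98.
U+26E50: 4-byte form → F0 A6 B9 90.
U+FA14: 3-byte form → EF A8 94.
Concatenated (29 bytes): E2 89 AE E3 83 9A E7 9F 94 E0 B8 BA F3 A2 81 9B E1 9C A6 E1 86 98 F0 A6 B9 90 EF A8 94.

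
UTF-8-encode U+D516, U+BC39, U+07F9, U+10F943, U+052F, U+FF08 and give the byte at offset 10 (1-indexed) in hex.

0x8F

1-indexed offset 10 is 0-indexed offset 9.
U+D516 → 3-byte form ED 94 96 at offsets 0–2.
U+BC39 → 3-byte form EB B0 B9 at offsets 3–5.
U+07F9 → 2-byte form DF B9 at offsets 6–7.
U+10F943 → 4-byte form F4 8F A5 83 at offsets 8–11.
Offset 9 falls in char 4's range; it's byte 2 of F4 8F A5 83 = 0x8F.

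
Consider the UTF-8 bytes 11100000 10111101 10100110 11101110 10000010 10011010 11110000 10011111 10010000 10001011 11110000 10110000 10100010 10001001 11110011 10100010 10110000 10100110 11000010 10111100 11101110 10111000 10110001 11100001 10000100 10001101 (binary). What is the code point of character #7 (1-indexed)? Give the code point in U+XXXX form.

U+EE31

Offset 0: leading byte 0xE0 = 11100000 → 3-byte char #1 = E0 BD A6.
Offset 3: leading byte 0xEE = 11101110 → 3-byte char #2 = EE 82 9A.
Offset 6: leading byte 0xF0 = 11110000 → 4-byte char #3 = F0 9F 90 8B.
Offset 10: leading byte 0xF0 = 11110000 → 4-byte char #4 = F0 B0 A2 89.
Offset 14: leading byte 0xF3 = 11110011 → 4-byte char #5 = F3 A2 B0 A6.
Offset 18: leading byte 0xC2 = 11000010 → 2-byte char #6 = C2 BC.
Offset 20: leading byte 0xEE = 11101110 → 3-byte char #7 = EE B8 B1.
Leading byte 0xEE = 11101110 matches 1110xxxx → 3-byte sequence.
Byte 1: 0xEE = 11101110, payload 1110 (4 bits).
Byte 2: 0xB8 = 10111000 (10xxxxxx ✓), payload 111000.
Byte 3: 0xB1 = 10110001 (10xxxxxx ✓), payload 110001.
Concatenate: 1110111000110001 = 0xEE31 (16 bits → U+EE31).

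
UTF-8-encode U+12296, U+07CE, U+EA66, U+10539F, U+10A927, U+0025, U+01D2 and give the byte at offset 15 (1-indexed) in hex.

0x8A

1-indexed offset 15 is 0-indexed offset 14.
U+12296 → 4-byte form F0 92 8A 96 at offsets 0–3.
U+07CE → 2-byte form DF 8E at offsets 4–5.
U+EA66 → 3-byte form EE A9 A6 at offsets 6–8.
U+10539F → 4-byte form F4 85 8E 9F at offsets 9–12.
U+10A927 → 4-byte form F4 8A A4 A7 at offsets 13–16.
Offset 14 falls in char 5's range; it's byte 2 of F4 8A A4 A7 = 0x8A.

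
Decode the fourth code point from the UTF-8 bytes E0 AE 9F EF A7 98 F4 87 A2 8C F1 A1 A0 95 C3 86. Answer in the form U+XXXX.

U+61815

Offset 0: leading byte 0xE0 = 11100000 → 3-byte char #1 = E0 AE 9F.
Offset 3: leading byte 0xEF = 11101111 → 3-byte char #2 = EF A7 98.
Offset 6: leading byte 0xF4 = 11110100 → 4-byte char #3 = F4 87 A2 8C.
Offset 10: leading byte 0xF1 = 11110001 → 4-byte char #4 = F1 A1 A0 95.
Leading byte 0xF1 = 11110001 matches 11110xxx → 4-byte sequence.
Byte 1: 0xF1 = 11110001, payload 001 (3 bits).
Byte 2: 0xA1 = 10100001 (10xxxxxx ✓), payload 100001.
Byte 3: 0xA0 = 10100000 (10xxxxxx ✓), payload 100000.
Byte 4: 0x95 = 10010101 (10xxxxxx ✓), payload 010101.
Concatenate: 001100001100000010101 = 0x61815 (21 bits → U+61815).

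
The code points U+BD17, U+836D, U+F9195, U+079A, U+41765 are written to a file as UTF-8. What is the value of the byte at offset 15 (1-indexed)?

1-indexed offset 15 is 0-indexed offset 14.
U+BD17 → 3-byte form EB B4 97 at offsets 0–2.
U+836D → 3-byte form E8 8D AD at offsets 3–5.
U+F9195 → 4-byte form F3 B9 86 95 at offsets 6–9.
U+079A → 2-byte form DE 9A at offsets 10–11.
U+41765 → 4-byte form F1 81 9D A5 at offsets 12–15.
Offset 14 falls in char 5's range; it's byte 3 of F1 81 9D A5 = 0x9D.

0x9D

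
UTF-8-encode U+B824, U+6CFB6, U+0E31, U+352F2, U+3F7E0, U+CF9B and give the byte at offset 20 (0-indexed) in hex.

0x9B

U+B824 → 3-byte form EB A0 A4 at offsets 0–2.
U+6CFB6 → 4-byte form F1 AC BE B6 at offsets 3–6.
U+0E31 → 3-byte form E0 B8 B1 at offsets 7–9.
U+352F2 → 4-byte form F0 B5 8B B2 at offsets 10–13.
U+3F7E0 → 4-byte form F0 BF 9F A0 at offsets 14–17.
U+CF9B → 3-byte form EC BE 9B at offsets 18–20.
Offset 20 falls in char 6's range; it's byte 3 of EC BE 9B = 0x9B.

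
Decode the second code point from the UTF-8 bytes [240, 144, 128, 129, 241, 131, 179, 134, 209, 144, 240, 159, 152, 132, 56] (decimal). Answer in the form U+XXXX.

U+43CC6

Offset 0: leading byte 0xF0 = 11110000 → 4-byte char #1 = F0 90 80 81.
Offset 4: leading byte 0xF1 = 11110001 → 4-byte char #2 = F1 83 B3 86.
Leading byte 0xF1 = 11110001 matches 11110xxx → 4-byte sequence.
Byte 1: 0xF1 = 11110001, payload 001 (3 bits).
Byte 2: 0x83 = 10000011 (10xxxxxx ✓), payload 000011.
Byte 3: 0xB3 = 10110011 (10xxxxxx ✓), payload 110011.
Byte 4: 0x86 = 10000110 (10xxxxxx ✓), payload 000110.
Concatenate: 001000011110011000110 = 0x43CC6 (21 bits → U+43CC6).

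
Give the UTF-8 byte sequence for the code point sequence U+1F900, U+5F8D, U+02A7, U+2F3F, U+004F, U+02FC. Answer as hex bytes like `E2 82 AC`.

F0 9F A4 80 E5 BE 8D CA A7 E2 BC BF 4F CB BC

U+1F900: 4-byte form → F0 9F A4 80.
U+5F8D: 3-byte form → E5 BE 8D.
U+02A7: 2-byte form → CA A7.
U+2F3F: 3-byte form → E2 BC BF.
U+004F: 1-byte form → 4F.
U+02FC: 2-byte form → CB BC.
Concatenated (15 bytes): F0 9F A4 80 E5 BE 8D CA A7 E2 BC BF 4F CB BC.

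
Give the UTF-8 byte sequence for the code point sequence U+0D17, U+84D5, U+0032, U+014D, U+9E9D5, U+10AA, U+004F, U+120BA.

E0 B4 97 E8 93 95 32 C5 8D F2 9E A7 95 E1 82 AA 4F F0 92 82 BA

U+0D17: 3-byte form → E0 B4 97.
U+84D5: 3-byte form → E8 93 95.
U+0032: 1-byte form → 32.
U+014D: 2-byte form → C5 8D.
U+9E9D5: 4-byte form → F2 9E A7 95.
U+10AA: 3-byte form → E1 82 AA.
U+004F: 1-byte form → 4F.
U+120BA: 4-byte form → F0 92 82 BA.
Concatenated (21 bytes): E0 B4 97 E8 93 95 32 C5 8D F2 9E A7 95 E1 82 AA 4F F0 92 82 BA.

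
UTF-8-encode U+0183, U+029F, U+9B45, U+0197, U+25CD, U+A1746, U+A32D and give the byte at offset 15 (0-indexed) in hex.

0x86

U+0183 → 2-byte form C6 83 at offsets 0–1.
U+029F → 2-byte form CA 9F at offsets 2–3.
U+9B45 → 3-byte form E9 AD 85 at offsets 4–6.
U+0197 → 2-byte form C6 97 at offsets 7–8.
U+25CD → 3-byte form E2 97 8D at offsets 9–11.
U+A1746 → 4-byte form F2 A1 9D 86 at offsets 12–15.
Offset 15 falls in char 6's range; it's byte 4 of F2 A1 9D 86 = 0x86.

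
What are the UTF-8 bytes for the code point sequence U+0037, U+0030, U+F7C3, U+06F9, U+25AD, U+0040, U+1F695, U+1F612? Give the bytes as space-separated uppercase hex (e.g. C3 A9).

U+0037: 1-byte form → 37.
U+0030: 1-byte form → 30.
U+F7C3: 3-byte form → EF 9F 83.
U+06F9: 2-byte form → DB B9.
U+25AD: 3-byte form → E2 96 AD.
U+0040: 1-byte form → 40.
U+1F695: 4-byte form → F0 9F 9A 95.
U+1F612: 4-byte form → F0 9F 98 92.
Concatenated (19 bytes): 37 30 EF 9F 83 DB B9 E2 96 AD 40 F0 9F 9A 95 F0 9F 98 92.

37 30 EF 9F 83 DB B9 E2 96 AD 40 F0 9F 9A 95 F0 9F 98 92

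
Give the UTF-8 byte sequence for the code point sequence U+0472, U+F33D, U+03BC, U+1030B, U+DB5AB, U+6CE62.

D1 B2 EF 8C BD CE BC F0 90 8C 8B F3 9B 96 AB F1 AC B9 A2

U+0472: 2-byte form → D1 B2.
U+F33D: 3-byte form → EF 8C BD.
U+03BC: 2-byte form → CE BC.
U+1030B: 4-byte form → F0 90 8C 8B.
U+DB5AB: 4-byte form → F3 9B 96 AB.
U+6CE62: 4-byte form → F1 AC B9 A2.
Concatenated (19 bytes): D1 B2 EF 8C BD CE BC F0 90 8C 8B F3 9B 96 AB F1 AC B9 A2.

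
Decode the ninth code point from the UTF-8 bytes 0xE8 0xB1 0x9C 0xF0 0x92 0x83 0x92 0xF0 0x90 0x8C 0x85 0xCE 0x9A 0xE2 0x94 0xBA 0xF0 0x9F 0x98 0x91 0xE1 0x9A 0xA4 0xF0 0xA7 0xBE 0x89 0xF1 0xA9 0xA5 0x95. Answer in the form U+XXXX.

Offset 0: leading byte 0xE8 = 11101000 → 3-byte char #1 = E8 B1 9C.
Offset 3: leading byte 0xF0 = 11110000 → 4-byte char #2 = F0 92 83 92.
Offset 7: leading byte 0xF0 = 11110000 → 4-byte char #3 = F0 90 8C 85.
Offset 11: leading byte 0xCE = 11001110 → 2-byte char #4 = CE 9A.
Offset 13: leading byte 0xE2 = 11100010 → 3-byte char #5 = E2 94 BA.
Offset 16: leading byte 0xF0 = 11110000 → 4-byte char #6 = F0 9F 98 91.
Offset 20: leading byte 0xE1 = 11100001 → 3-byte char #7 = E1 9A A4.
Offset 23: leading byte 0xF0 = 11110000 → 4-byte char #8 = F0 A7 BE 89.
Offset 27: leading byte 0xF1 = 11110001 → 4-byte char #9 = F1 A9 A5 95.
Leading byte 0xF1 = 11110001 matches 11110xxx → 4-byte sequence.
Byte 1: 0xF1 = 11110001, payload 001 (3 bits).
Byte 2: 0xA9 = 10101001 (10xxxxxx ✓), payload 101001.
Byte 3: 0xA5 = 10100101 (10xxxxxx ✓), payload 100101.
Byte 4: 0x95 = 10010101 (10xxxxxx ✓), payload 010101.
Concatenate: 001101001100101010101 = 0x69955 (21 bits → U+69955).

U+69955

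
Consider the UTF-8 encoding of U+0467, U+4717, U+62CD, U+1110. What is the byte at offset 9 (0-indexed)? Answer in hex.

U+0467 → 2-byte form D1 A7 at offsets 0–1.
U+4717 → 3-byte form E4 9C 97 at offsets 2–4.
U+62CD → 3-byte form E6 8B 8D at offsets 5–7.
U+1110 → 3-byte form E1 84 90 at offsets 8–10.
Offset 9 falls in char 4's range; it's byte 2 of E1 84 90 = 0x84.

0x84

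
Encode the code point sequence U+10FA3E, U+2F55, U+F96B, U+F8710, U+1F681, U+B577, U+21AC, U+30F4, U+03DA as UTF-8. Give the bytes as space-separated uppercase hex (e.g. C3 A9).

F4 8F A8 BE E2 BD 95 EF A5 AB F3 B8 9C 90 F0 9F 9A 81 EB 95 B7 E2 86 AC E3 83 B4 CF 9A

U+10FA3E: 4-byte form → F4 8F A8 BE.
U+2F55: 3-byte form → E2 BD 95.
U+F96B: 3-byte form → EF A5 AB.
U+F8710: 4-byte form → F3 B8 9C 90.
U+1F681: 4-byte form → F0 9F 9A 81.
U+B577: 3-byte form → EB 95 B7.
U+21AC: 3-byte form → E2 86 AC.
U+30F4: 3-byte form → E3 83 B4.
U+03DA: 2-byte form → CF 9A.
Concatenated (29 bytes): F4 8F A8 BE E2 BD 95 EF A5 AB F3 B8 9C 90 F0 9F 9A 81 EB 95 B7 E2 86 AC E3 83 B4 CF 9A.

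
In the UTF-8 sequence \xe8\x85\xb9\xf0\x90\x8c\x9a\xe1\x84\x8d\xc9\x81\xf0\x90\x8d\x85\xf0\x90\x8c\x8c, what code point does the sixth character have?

U+1030C

Offset 0: leading byte 0xE8 = 11101000 → 3-byte char #1 = E8 85 B9.
Offset 3: leading byte 0xF0 = 11110000 → 4-byte char #2 = F0 90 8C 9A.
Offset 7: leading byte 0xE1 = 11100001 → 3-byte char #3 = E1 84 8D.
Offset 10: leading byte 0xC9 = 11001001 → 2-byte char #4 = C9 81.
Offset 12: leading byte 0xF0 = 11110000 → 4-byte char #5 = F0 90 8D 85.
Offset 16: leading byte 0xF0 = 11110000 → 4-byte char #6 = F0 90 8C 8C.
Leading byte 0xF0 = 11110000 matches 11110xxx → 4-byte sequence.
Byte 1: 0xF0 = 11110000, payload 000 (3 bits).
Byte 2: 0x90 = 10010000 (10xxxxxx ✓), payload 010000.
Byte 3: 0x8C = 10001100 (10xxxxxx ✓), payload 001100.
Byte 4: 0x8C = 10001100 (10xxxxxx ✓), payload 001100.
Concatenate: 000010000001100001100 = 0x1030C (21 bits → U+1030C).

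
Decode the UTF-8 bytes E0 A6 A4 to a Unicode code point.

Leading byte 0xE0 = 11100000 matches 1110xxxx → 3-byte sequence.
Byte 1: 0xE0 = 11100000, payload 0000 (4 bits).
Byte 2: 0xA6 = 10100110 (10xxxxxx ✓), payload 100110.
Byte 3: 0xA4 = 10100100 (10xxxxxx ✓), payload 100100.
Concatenate: 0000100110100100 = 0x9A4 (16 bits → U+09A4).

U+09A4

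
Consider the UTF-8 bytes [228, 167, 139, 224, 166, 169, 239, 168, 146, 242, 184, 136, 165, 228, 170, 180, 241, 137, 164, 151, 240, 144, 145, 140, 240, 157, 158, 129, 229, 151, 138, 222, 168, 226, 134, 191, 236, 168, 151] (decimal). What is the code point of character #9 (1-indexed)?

U+55CA

Offset 0: leading byte 0xE4 = 11100100 → 3-byte char #1 = E4 A7 8B.
Offset 3: leading byte 0xE0 = 11100000 → 3-byte char #2 = E0 A6 A9.
Offset 6: leading byte 0xEF = 11101111 → 3-byte char #3 = EF A8 92.
Offset 9: leading byte 0xF2 = 11110010 → 4-byte char #4 = F2 B8 88 A5.
Offset 13: leading byte 0xE4 = 11100100 → 3-byte char #5 = E4 AA B4.
Offset 16: leading byte 0xF1 = 11110001 → 4-byte char #6 = F1 89 A4 97.
Offset 20: leading byte 0xF0 = 11110000 → 4-byte char #7 = F0 90 91 8C.
Offset 24: leading byte 0xF0 = 11110000 → 4-byte char #8 = F0 9D 9E 81.
Offset 28: leading byte 0xE5 = 11100101 → 3-byte char #9 = E5 97 8A.
Leading byte 0xE5 = 11100101 matches 1110xxxx → 3-byte sequence.
Byte 1: 0xE5 = 11100101, payload 0101 (4 bits).
Byte 2: 0x97 = 10010111 (10xxxxxx ✓), payload 010111.
Byte 3: 0x8A = 10001010 (10xxxxxx ✓), payload 001010.
Concatenate: 0101010111001010 = 0x55CA (16 bits → U+55CA).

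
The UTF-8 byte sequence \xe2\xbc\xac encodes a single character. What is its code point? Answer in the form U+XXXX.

U+2F2C

Leading byte 0xE2 = 11100010 matches 1110xxxx → 3-byte sequence.
Byte 1: 0xE2 = 11100010, payload 0010 (4 bits).
Byte 2: 0xBC = 10111100 (10xxxxxx ✓), payload 111100.
Byte 3: 0xAC = 10101100 (10xxxxxx ✓), payload 101100.
Concatenate: 0010111100101100 = 0x2F2C (16 bits → U+2F2C).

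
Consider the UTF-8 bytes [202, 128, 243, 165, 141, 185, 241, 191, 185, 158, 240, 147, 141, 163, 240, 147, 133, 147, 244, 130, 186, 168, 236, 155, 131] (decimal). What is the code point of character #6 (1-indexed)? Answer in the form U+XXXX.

Offset 0: leading byte 0xCA = 11001010 → 2-byte char #1 = CA 80.
Offset 2: leading byte 0xF3 = 11110011 → 4-byte char #2 = F3 A5 8D B9.
Offset 6: leading byte 0xF1 = 11110001 → 4-byte char #3 = F1 BF B9 9E.
Offset 10: leading byte 0xF0 = 11110000 → 4-byte char #4 = F0 93 8D A3.
Offset 14: leading byte 0xF0 = 11110000 → 4-byte char #5 = F0 93 85 93.
Offset 18: leading byte 0xF4 = 11110100 → 4-byte char #6 = F4 82 BA A8.
Leading byte 0xF4 = 11110100 matches 11110xxx → 4-byte sequence.
Byte 1: 0xF4 = 11110100, payload 100 (3 bits).
Byte 2: 0x82 = 10000010 (10xxxxxx ✓), payload 000010.
Byte 3: 0xBA = 10111010 (10xxxxxx ✓), payload 111010.
Byte 4: 0xA8 = 10101000 (10xxxxxx ✓), payload 101000.
Concatenate: 100000010111010101000 = 0x102EA8 (21 bits → U+102EA8).

U+102EA8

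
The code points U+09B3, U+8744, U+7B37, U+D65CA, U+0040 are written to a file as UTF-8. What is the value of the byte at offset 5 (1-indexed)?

1-indexed offset 5 is 0-indexed offset 4.
U+09B3 → 3-byte form E0 A6 B3 at offsets 0–2.
U+8744 → 3-byte form E8 9D 84 at offsets 3–5.
Offset 4 falls in char 2's range; it's byte 2 of E8 9D 84 = 0x9D.

0x9D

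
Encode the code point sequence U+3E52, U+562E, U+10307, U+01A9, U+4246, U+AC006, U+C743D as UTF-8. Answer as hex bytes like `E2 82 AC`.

E3 B9 92 E5 98 AE F0 90 8C 87 C6 A9 E4 89 86 F2 AC 80 86 F3 87 90 BD

U+3E52: 3-byte form → E3 B9 92.
U+562E: 3-byte form → E5 98 AE.
U+10307: 4-byte form → F0 90 8C 87.
U+01A9: 2-byte form → C6 A9.
U+4246: 3-byte form → E4 89 86.
U+AC006: 4-byte form → F2 AC 80 86.
U+C743D: 4-byte form → F3 87 90 BD.
Concatenated (23 bytes): E3 B9 92 E5 98 AE F0 90 8C 87 C6 A9 E4 89 86 F2 AC 80 86 F3 87 90 BD.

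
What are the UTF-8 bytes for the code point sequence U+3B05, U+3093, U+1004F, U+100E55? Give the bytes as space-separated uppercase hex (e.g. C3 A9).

U+3B05: 3-byte form → E3 AC 85.
U+3093: 3-byte form → E3 82 93.
U+1004F: 4-byte form → F0 90 81 8F.
U+100E55: 4-byte form → F4 80 B9 95.
Concatenated (14 bytes): E3 AC 85 E3 82 93 F0 90 81 8F F4 80 B9 95.

E3 AC 85 E3 82 93 F0 90 81 8F F4 80 B9 95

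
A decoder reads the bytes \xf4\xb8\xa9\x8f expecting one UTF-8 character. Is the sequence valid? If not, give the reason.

Leading byte 0xF4 = 11110100 → 4-byte form.
Payload = 0x138A4F, which exceeds U+10FFFF, the maximum Unicode code point. (Leading bytes F5–FF, or F4 followed by ≥ 0x90, are invalid.)

invalid (encodes a value above U+10FFFF)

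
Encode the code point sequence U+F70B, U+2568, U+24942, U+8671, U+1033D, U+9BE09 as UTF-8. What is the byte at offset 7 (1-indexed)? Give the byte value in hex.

0xF0

1-indexed offset 7 is 0-indexed offset 6.
U+F70B → 3-byte form EF 9C 8B at offsets 0–2.
U+2568 → 3-byte form E2 95 A8 at offsets 3–5.
U+24942 → 4-byte form F0 A4 A5 82 at offsets 6–9.
Offset 6 falls in char 3's range; it's byte 1 of F0 A4 A5 82 = 0xF0.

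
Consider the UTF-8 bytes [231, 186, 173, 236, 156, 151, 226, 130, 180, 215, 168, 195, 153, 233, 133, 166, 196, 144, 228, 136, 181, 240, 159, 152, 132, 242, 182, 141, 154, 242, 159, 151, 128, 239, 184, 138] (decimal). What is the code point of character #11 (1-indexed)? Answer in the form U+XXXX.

U+9F5C0

Offset 0: leading byte 0xE7 = 11100111 → 3-byte char #1 = E7 BA AD.
Offset 3: leading byte 0xEC = 11101100 → 3-byte char #2 = EC 9C 97.
Offset 6: leading byte 0xE2 = 11100010 → 3-byte char #3 = E2 82 B4.
Offset 9: leading byte 0xD7 = 11010111 → 2-byte char #4 = D7 A8.
Offset 11: leading byte 0xC3 = 11000011 → 2-byte char #5 = C3 99.
Offset 13: leading byte 0xE9 = 11101001 → 3-byte char #6 = E9 85 A6.
Offset 16: leading byte 0xC4 = 11000100 → 2-byte char #7 = C4 90.
Offset 18: leading byte 0xE4 = 11100100 → 3-byte char #8 = E4 88 B5.
Offset 21: leading byte 0xF0 = 11110000 → 4-byte char #9 = F0 9F 98 84.
Offset 25: leading byte 0xF2 = 11110010 → 4-byte char #10 = F2 B6 8D 9A.
Offset 29: leading byte 0xF2 = 11110010 → 4-byte char #11 = F2 9F 97 80.
Leading byte 0xF2 = 11110010 matches 11110xxx → 4-byte sequence.
Byte 1: 0xF2 = 11110010, payload 010 (3 bits).
Byte 2: 0x9F = 10011111 (10xxxxxx ✓), payload 011111.
Byte 3: 0x97 = 10010111 (10xxxxxx ✓), payload 010111.
Byte 4: 0x80 = 10000000 (10xxxxxx ✓), payload 000000.
Concatenate: 010011111010111000000 = 0x9F5C0 (21 bits → U+9F5C0).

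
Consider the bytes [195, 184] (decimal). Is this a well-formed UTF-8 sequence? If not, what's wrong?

valid

Leading byte 0xC3 = 11000011 → 2-byte form.
Continuation bytes 0xB8=10111000 all match 10xxxxxx.
Decoded value 0xF8 is ≥ 0x80 (shortest form) and not a surrogate.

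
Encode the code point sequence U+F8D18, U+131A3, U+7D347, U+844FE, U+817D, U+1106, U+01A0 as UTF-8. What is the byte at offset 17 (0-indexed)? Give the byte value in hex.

U+F8D18 → 4-byte form F3 B8 B4 98 at offsets 0–3.
U+131A3 → 4-byte form F0 93 86 A3 at offsets 4–7.
U+7D347 → 4-byte form F1 BD 8D 87 at offsets 8–11.
U+844FE → 4-byte form F2 84 93 BE at offsets 12–15.
U+817D → 3-byte form E8 85 BD at offsets 16–18.
Offset 17 falls in char 5's range; it's byte 2 of E8 85 BD = 0x85.

0x85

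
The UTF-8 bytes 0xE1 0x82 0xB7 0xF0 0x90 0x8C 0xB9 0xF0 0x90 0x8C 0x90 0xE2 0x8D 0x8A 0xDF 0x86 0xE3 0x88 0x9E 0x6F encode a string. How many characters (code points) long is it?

7

Byte at offset 0: 0xE1 = 11100001 → 3-byte char (#1). Advance 3.
Byte at offset 3: 0xF0 = 11110000 → 4-byte char (#2). Advance 4.
Byte at offset 7: 0xF0 = 11110000 → 4-byte char (#3). Advance 4.
Byte at offset 11: 0xE2 = 11100010 → 3-byte char (#4). Advance 3.
Byte at offset 14: 0xDF = 11011111 → 2-byte char (#5). Advance 2.
Byte at offset 16: 0xE3 = 11100011 → 3-byte char (#6). Advance 3.
Byte at offset 19: 0x6F = 01101111 → 1-byte char (#7). Advance 1.
Reached end at offset 20 after 7 code points.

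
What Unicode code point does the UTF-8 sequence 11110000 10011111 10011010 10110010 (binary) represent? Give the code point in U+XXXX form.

U+1F6B2

Leading byte 0xF0 = 11110000 matches 11110xxx → 4-byte sequence.
Byte 1: 0xF0 = 11110000, payload 000 (3 bits).
Byte 2: 0x9F = 10011111 (10xxxxxx ✓), payload 011111.
Byte 3: 0x9A = 10011010 (10xxxxxx ✓), payload 011010.
Byte 4: 0xB2 = 10110010 (10xxxxxx ✓), payload 110010.
Concatenate: 000011111011010110010 = 0x1F6B2 (21 bits → U+1F6B2).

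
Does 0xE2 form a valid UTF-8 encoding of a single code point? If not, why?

invalid (sequence truncated)

Leading byte 0xE2 = 11100010 → 3-byte form, but only 1 byte is present.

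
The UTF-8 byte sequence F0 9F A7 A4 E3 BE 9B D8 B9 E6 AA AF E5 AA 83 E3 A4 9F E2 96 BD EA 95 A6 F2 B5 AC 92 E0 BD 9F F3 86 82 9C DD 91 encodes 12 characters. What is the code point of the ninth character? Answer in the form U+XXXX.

Offset 0: leading byte 0xF0 = 11110000 → 4-byte char #1 = F0 9F A7 A4.
Offset 4: leading byte 0xE3 = 11100011 → 3-byte char #2 = E3 BE 9B.
Offset 7: leading byte 0xD8 = 11011000 → 2-byte char #3 = D8 B9.
Offset 9: leading byte 0xE6 = 11100110 → 3-byte char #4 = E6 AA AF.
Offset 12: leading byte 0xE5 = 11100101 → 3-byte char #5 = E5 AA 83.
Offset 15: leading byte 0xE3 = 11100011 → 3-byte char #6 = E3 A4 9F.
Offset 18: leading byte 0xE2 = 11100010 → 3-byte char #7 = E2 96 BD.
Offset 21: leading byte 0xEA = 11101010 → 3-byte char #8 = EA 95 A6.
Offset 24: leading byte 0xF2 = 11110010 → 4-byte char #9 = F2 B5 AC 92.
Leading byte 0xF2 = 11110010 matches 11110xxx → 4-byte sequence.
Byte 1: 0xF2 = 11110010, payload 010 (3 bits).
Byte 2: 0xB5 = 10110101 (10xxxxxx ✓), payload 110101.
Byte 3: 0xAC = 10101100 (10xxxxxx ✓), payload 101100.
Byte 4: 0x92 = 10010010 (10xxxxxx ✓), payload 010010.
Concatenate: 010110101101100010010 = 0xB5B12 (21 bits → U+B5B12).

U+B5B12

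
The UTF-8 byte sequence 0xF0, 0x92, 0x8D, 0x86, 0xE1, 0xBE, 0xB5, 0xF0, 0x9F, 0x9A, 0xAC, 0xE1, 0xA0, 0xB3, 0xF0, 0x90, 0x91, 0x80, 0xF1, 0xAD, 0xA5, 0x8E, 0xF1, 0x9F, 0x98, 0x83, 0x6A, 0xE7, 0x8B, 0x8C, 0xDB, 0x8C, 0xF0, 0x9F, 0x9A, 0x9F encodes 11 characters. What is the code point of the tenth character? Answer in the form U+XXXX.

U+06CC

Offset 0: leading byte 0xF0 = 11110000 → 4-byte char #1 = F0 92 8D 86.
Offset 4: leading byte 0xE1 = 11100001 → 3-byte char #2 = E1 BE B5.
Offset 7: leading byte 0xF0 = 11110000 → 4-byte char #3 = F0 9F 9A AC.
Offset 11: leading byte 0xE1 = 11100001 → 3-byte char #4 = E1 A0 B3.
Offset 14: leading byte 0xF0 = 11110000 → 4-byte char #5 = F0 90 91 80.
Offset 18: leading byte 0xF1 = 11110001 → 4-byte char #6 = F1 AD A5 8E.
Offset 22: leading byte 0xF1 = 11110001 → 4-byte char #7 = F1 9F 98 83.
Offset 26: leading byte 0x6A = 01101010 → 1-byte char #8 = 6A.
Offset 27: leading byte 0xE7 = 11100111 → 3-byte char #9 = E7 8B 8C.
Offset 30: leading byte 0xDB = 11011011 → 2-byte char #10 = DB 8C.
Leading byte 0xDB = 11011011 matches 110xxxxx → 2-byte sequence.
Byte 1: 0xDB = 11011011, payload 11011 (5 bits).
Byte 2: 0x8C = 10001100 (10xxxxxx ✓), payload 001100.
Concatenate: 11011001100 = 0x6CC (11 bits → U+06CC).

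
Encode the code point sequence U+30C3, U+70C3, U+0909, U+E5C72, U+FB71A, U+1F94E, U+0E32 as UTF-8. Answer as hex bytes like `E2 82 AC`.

U+30C3: 3-byte form → E3 83 83.
U+70C3: 3-byte form → E7 83 83.
U+0909: 3-byte form → E0 A4 89.
U+E5C72: 4-byte form → F3 A5 B1 B2.
U+FB71A: 4-byte form → F3 BB 9C 9A.
U+1F94E: 4-byte form → F0 9F A5 8E.
U+0E32: 3-byte form → E0 B8 B2.
Concatenated (24 bytes): E3 83 83 E7 83 83 E0 A4 89 F3 A5 B1 B2 F3 BB 9C 9A F0 9F A5 8E E0 B8 B2.

E3 83 83 E7 83 83 E0 A4 89 F3 A5 B1 B2 F3 BB 9C 9A F0 9F A5 8E E0 B8 B2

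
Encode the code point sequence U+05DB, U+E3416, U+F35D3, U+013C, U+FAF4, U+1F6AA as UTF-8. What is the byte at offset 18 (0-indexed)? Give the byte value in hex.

U+05DB → 2-byte form D7 9B at offsets 0–1.
U+E3416 → 4-byte form F3 A3 90 96 at offsets 2–5.
U+F35D3 → 4-byte form F3 B3 97 93 at offsets 6–9.
U+013C → 2-byte form C4 BC at offsets 10–11.
U+FAF4 → 3-byte form EF AB B4 at offsets 12–14.
U+1F6AA → 4-byte form F0 9F 9A AA at offsets 15–18.
Offset 18 falls in char 6's range; it's byte 4 of F0 9F 9A AA = 0xAA.

0xAA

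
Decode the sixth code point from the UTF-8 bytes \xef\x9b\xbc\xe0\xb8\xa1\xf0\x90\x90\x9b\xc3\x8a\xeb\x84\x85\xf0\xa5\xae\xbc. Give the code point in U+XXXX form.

U+25BBC

Offset 0: leading byte 0xEF = 11101111 → 3-byte char #1 = EF 9B BC.
Offset 3: leading byte 0xE0 = 11100000 → 3-byte char #2 = E0 B8 A1.
Offset 6: leading byte 0xF0 = 11110000 → 4-byte char #3 = F0 90 90 9B.
Offset 10: leading byte 0xC3 = 11000011 → 2-byte char #4 = C3 8A.
Offset 12: leading byte 0xEB = 11101011 → 3-byte char #5 = EB 84 85.
Offset 15: leading byte 0xF0 = 11110000 → 4-byte char #6 = F0 A5 AE BC.
Leading byte 0xF0 = 11110000 matches 11110xxx → 4-byte sequence.
Byte 1: 0xF0 = 11110000, payload 000 (3 bits).
Byte 2: 0xA5 = 10100101 (10xxxxxx ✓), payload 100101.
Byte 3: 0xAE = 10101110 (10xxxxxx ✓), payload 101110.
Byte 4: 0xBC = 10111100 (10xxxxxx ✓), payload 111100.
Concatenate: 000100101101110111100 = 0x25BBC (21 bits → U+25BBC).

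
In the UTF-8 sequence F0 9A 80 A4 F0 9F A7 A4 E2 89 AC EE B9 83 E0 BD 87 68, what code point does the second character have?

Offset 0: leading byte 0xF0 = 11110000 → 4-byte char #1 = F0 9A 80 A4.
Offset 4: leading byte 0xF0 = 11110000 → 4-byte char #2 = F0 9F A7 A4.
Leading byte 0xF0 = 11110000 matches 11110xxx → 4-byte sequence.
Byte 1: 0xF0 = 11110000, payload 000 (3 bits).
Byte 2: 0x9F = 10011111 (10xxxxxx ✓), payload 011111.
Byte 3: 0xA7 = 10100111 (10xxxxxx ✓), payload 100111.
Byte 4: 0xA4 = 10100100 (10xxxxxx ✓), payload 100100.
Concatenate: 000011111100111100100 = 0x1F9E4 (21 bits → U+1F9E4).

U+1F9E4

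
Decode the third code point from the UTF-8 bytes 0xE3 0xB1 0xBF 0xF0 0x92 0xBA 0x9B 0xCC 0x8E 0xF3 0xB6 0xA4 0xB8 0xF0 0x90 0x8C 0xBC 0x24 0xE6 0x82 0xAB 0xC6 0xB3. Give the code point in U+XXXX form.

Offset 0: leading byte 0xE3 = 11100011 → 3-byte char #1 = E3 B1 BF.
Offset 3: leading byte 0xF0 = 11110000 → 4-byte char #2 = F0 92 BA 9B.
Offset 7: leading byte 0xCC = 11001100 → 2-byte char #3 = CC 8E.
Leading byte 0xCC = 11001100 matches 110xxxxx → 2-byte sequence.
Byte 1: 0xCC = 11001100, payload 01100 (5 bits).
Byte 2: 0x8E = 10001110 (10xxxxxx ✓), payload 001110.
Concatenate: 01100001110 = 0x30E (11 bits → U+030E).

U+030E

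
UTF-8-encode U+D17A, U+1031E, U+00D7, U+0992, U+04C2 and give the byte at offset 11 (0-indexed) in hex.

U+D17A → 3-byte form ED 85 BA at offsets 0–2.
U+1031E → 4-byte form F0 90 8C 9E at offsets 3–6.
U+00D7 → 2-byte form C3 97 at offsets 7–8.
U+0992 → 3-byte form E0 A6 92 at offsets 9–11.
Offset 11 falls in char 4's range; it's byte 3 of E0 A6 92 = 0x92.

0x92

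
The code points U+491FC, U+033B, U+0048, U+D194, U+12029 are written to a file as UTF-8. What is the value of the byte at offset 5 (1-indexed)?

0xCC

1-indexed offset 5 is 0-indexed offset 4.
U+491FC → 4-byte form F1 89 87 BC at offsets 0–3.
U+033B → 2-byte form CC BB at offsets 4–5.
Offset 4 falls in char 2's range; it's byte 1 of CC BB = 0xCC.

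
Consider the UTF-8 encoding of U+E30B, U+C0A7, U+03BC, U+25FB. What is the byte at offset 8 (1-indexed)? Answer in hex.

0xBC

1-indexed offset 8 is 0-indexed offset 7.
U+E30B → 3-byte form EE 8C 8B at offsets 0–2.
U+C0A7 → 3-byte form EC 82 A7 at offsets 3–5.
U+03BC → 2-byte form CE BC at offsets 6–7.
Offset 7 falls in char 3's range; it's byte 2 of CE BC = 0xBC.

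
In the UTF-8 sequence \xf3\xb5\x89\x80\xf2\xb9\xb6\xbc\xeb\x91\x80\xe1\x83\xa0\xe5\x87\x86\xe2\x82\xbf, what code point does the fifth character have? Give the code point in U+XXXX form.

Offset 0: leading byte 0xF3 = 11110011 → 4-byte char #1 = F3 B5 89 80.
Offset 4: leading byte 0xF2 = 11110010 → 4-byte char #2 = F2 B9 B6 BC.
Offset 8: leading byte 0xEB = 11101011 → 3-byte char #3 = EB 91 80.
Offset 11: leading byte 0xE1 = 11100001 → 3-byte char #4 = E1 83 A0.
Offset 14: leading byte 0xE5 = 11100101 → 3-byte char #5 = E5 87 86.
Leading byte 0xE5 = 11100101 matches 1110xxxx → 3-byte sequence.
Byte 1: 0xE5 = 11100101, payload 0101 (4 bits).
Byte 2: 0x87 = 10000111 (10xxxxxx ✓), payload 000111.
Byte 3: 0x86 = 10000110 (10xxxxxx ✓), payload 000110.
Concatenate: 0101000111000110 = 0x51C6 (16 bits → U+51C6).

U+51C6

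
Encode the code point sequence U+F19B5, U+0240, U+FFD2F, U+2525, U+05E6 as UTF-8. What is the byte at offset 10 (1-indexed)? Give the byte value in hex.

1-indexed offset 10 is 0-indexed offset 9.
U+F19B5 → 4-byte form F3 B1 A6 B5 at offsets 0–3.
U+0240 → 2-byte form C9 80 at offsets 4–5.
U+FFD2F → 4-byte form F3 BF B4 AF at offsets 6–9.
Offset 9 falls in char 3's range; it's byte 4 of F3 BF B4 AF = 0xAF.

0xAF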